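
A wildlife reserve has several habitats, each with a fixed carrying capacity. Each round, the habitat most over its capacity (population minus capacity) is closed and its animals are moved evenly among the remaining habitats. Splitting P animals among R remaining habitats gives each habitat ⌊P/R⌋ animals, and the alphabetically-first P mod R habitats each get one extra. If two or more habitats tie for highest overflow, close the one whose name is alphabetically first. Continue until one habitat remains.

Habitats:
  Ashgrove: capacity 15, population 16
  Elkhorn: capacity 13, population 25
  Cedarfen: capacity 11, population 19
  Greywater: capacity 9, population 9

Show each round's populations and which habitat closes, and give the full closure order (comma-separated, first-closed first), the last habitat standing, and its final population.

Round 1: Ashgrove=16 Cedarfen=19 Elkhorn=25 Greywater=9 → close Elkhorn (overflow 12)
  25÷3 = 8 each, +1 to first 1
Round 2: Ashgrove=25 Cedarfen=27 Greywater=17 → close Cedarfen (overflow 16)
  27÷2 = 13 each, +1 to first 1
Round 3: Ashgrove=39 Greywater=30 → close Ashgrove (overflow 24)
  39÷1 = 39 each, +1 to first 0

Closure order: Elkhorn, Cedarfen, Ashgrove
Last habitat: Greywater with 69 animals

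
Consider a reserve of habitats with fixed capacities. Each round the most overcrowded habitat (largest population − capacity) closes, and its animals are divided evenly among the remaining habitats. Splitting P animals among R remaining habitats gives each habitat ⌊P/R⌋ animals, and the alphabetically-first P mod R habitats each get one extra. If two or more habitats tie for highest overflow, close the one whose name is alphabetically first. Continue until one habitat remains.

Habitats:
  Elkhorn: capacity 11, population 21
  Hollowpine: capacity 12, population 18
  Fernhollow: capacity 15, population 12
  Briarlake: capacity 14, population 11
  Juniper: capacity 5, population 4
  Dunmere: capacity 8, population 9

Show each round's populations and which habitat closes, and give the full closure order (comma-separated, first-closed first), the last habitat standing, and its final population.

Round 1: Briarlake=11 Dunmere=9 Elkhorn=21 Fernhollow=12 Hollowpine=18 Juniper=4 → close Elkhorn (overflow 10)
  21÷5 = 4 each, +1 to first 1
Round 2: Briarlake=16 Dunmere=13 Fernhollow=16 Hollowpine=22 Juniper=8 → close Hollowpine (overflow 10)
  22÷4 = 5 each, +1 to first 2
Round 3: Briarlake=22 Dunmere=19 Fernhollow=21 Juniper=13 → close Dunmere (overflow 11)
  19÷3 = 6 each, +1 to first 1
Round 4: Briarlake=29 Fernhollow=27 Juniper=19 → close Briarlake (overflow 15)
  29÷2 = 14 each, +1 to first 1
Round 5: Fernhollow=42 Juniper=33 → close Juniper (overflow 28)
  33÷1 = 33 each, +1 to first 0

Closure order: Elkhorn, Hollowpine, Dunmere, Briarlake, Juniper
Last habitat: Fernhollow with 75 animals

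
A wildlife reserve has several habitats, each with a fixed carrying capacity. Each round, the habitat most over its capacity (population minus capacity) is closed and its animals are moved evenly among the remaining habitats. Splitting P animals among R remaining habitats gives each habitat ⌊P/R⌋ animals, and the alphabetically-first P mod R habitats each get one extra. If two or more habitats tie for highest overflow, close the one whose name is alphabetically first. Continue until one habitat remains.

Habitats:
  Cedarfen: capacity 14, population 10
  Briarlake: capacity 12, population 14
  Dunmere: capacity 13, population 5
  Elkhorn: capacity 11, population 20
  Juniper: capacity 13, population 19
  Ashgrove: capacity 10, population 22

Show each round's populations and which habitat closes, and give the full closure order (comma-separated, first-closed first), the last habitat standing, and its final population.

Closure order: Ashgrove, Elkhorn, Juniper, Briarlake, Cedarfen
Last habitat: Dunmere with 90 animals

Round 1: Ashgrove=22 Briarlake=14 Cedarfen=10 Dunmere=5 Elkhorn=20 Juniper=19 → close Ashgrove (overflow 12)
  22÷5 = 4 each, +1 to first 2
Round 2: Briarlake=19 Cedarfen=15 Dunmere=9 Elkhorn=24 Juniper=23 → close Elkhorn (overflow 13)
  24÷4 = 6 each, +1 to first 0
Round 3: Briarlake=25 Cedarfen=21 Dunmere=15 Juniper=29 → close Juniper (overflow 16)
  29÷3 = 9 each, +1 to first 2
Round 4: Briarlake=35 Cedarfen=31 Dunmere=24 → close Briarlake (overflow 23)
  35÷2 = 17 each, +1 to first 1
Round 5: Cedarfen=49 Dunmere=41 → close Cedarfen (overflow 35)
  49÷1 = 49 each, +1 to first 0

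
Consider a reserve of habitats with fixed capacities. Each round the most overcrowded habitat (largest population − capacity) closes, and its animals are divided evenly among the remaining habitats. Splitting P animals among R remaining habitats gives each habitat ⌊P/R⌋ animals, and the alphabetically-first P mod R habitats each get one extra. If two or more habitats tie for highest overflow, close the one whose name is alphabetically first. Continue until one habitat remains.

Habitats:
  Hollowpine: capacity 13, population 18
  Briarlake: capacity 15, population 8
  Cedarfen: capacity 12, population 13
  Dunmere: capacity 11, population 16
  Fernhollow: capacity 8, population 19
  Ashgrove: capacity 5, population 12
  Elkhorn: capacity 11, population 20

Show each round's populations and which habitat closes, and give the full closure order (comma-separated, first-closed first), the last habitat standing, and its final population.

Closure order: Fernhollow, Elkhorn, Ashgrove, Dunmere, Hollowpine, Cedarfen
Last habitat: Briarlake with 106 animals

Round 1: Ashgrove=12 Briarlake=8 Cedarfen=13 Dunmere=16 Elkhorn=20 Fernhollow=19 Hollowpine=18 → close Fernhollow (overflow 11)
  19÷6 = 3 each, +1 to first 1
Round 2: Ashgrove=16 Briarlake=11 Cedarfen=16 Dunmere=19 Elkhorn=23 Hollowpine=21 → close Elkhorn (overflow 12)
  23÷5 = 4 each, +1 to first 3
Round 3: Ashgrove=21 Briarlake=16 Cedarfen=21 Dunmere=23 Hollowpine=25 → close Ashgrove (overflow 16)
  21÷4 = 5 each, +1 to first 1
Round 4: Briarlake=22 Cedarfen=26 Dunmere=28 Hollowpine=30 → close Dunmere (overflow 17)
  28÷3 = 9 each, +1 to first 1
Round 5: Briarlake=32 Cedarfen=35 Hollowpine=39 → close Hollowpine (overflow 26)
  39÷2 = 19 each, +1 to first 1
Round 6: Briarlake=52 Cedarfen=54 → close Cedarfen (overflow 42)
  54÷1 = 54 each, +1 to first 0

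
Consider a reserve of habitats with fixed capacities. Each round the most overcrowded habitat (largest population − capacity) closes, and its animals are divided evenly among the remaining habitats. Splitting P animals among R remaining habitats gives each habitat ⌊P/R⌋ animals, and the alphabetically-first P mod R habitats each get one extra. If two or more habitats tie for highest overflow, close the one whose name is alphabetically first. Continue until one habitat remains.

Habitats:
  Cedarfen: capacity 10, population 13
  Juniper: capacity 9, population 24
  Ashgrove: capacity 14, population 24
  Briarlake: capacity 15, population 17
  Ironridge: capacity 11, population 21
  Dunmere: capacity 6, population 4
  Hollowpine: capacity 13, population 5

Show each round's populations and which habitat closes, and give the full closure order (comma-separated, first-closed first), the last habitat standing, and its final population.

Closure order: Juniper, Ashgrove, Ironridge, Cedarfen, Briarlake, Dunmere
Last habitat: Hollowpine with 108 animals

Round 1: Ashgrove=24 Briarlake=17 Cedarfen=13 Dunmere=4 Hollowpine=5 Ironridge=21 Juniper=24 → close Juniper (overflow 15)
  24÷6 = 4 each, +1 to first 0
Round 2: Ashgrove=28 Briarlake=21 Cedarfen=17 Dunmere=8 Hollowpine=9 Ironridge=25 → close Ashgrove (overflow 14)
  28÷5 = 5 each, +1 to first 3
Round 3: Briarlake=27 Cedarfen=23 Dunmere=14 Hollowpine=14 Ironridge=30 → close Ironridge (overflow 19)
  30÷4 = 7 each, +1 to first 2
Round 4: Briarlake=35 Cedarfen=31 Dunmere=21 Hollowpine=21 → close Cedarfen (overflow 21)
  31÷3 = 10 each, +1 to first 1
Round 5: Briarlake=46 Dunmere=31 Hollowpine=31 → close Briarlake (overflow 31)
  46÷2 = 23 each, +1 to first 0
Round 6: Dunmere=54 Hollowpine=54 → close Dunmere (overflow 48)
  54÷1 = 54 each, +1 to first 0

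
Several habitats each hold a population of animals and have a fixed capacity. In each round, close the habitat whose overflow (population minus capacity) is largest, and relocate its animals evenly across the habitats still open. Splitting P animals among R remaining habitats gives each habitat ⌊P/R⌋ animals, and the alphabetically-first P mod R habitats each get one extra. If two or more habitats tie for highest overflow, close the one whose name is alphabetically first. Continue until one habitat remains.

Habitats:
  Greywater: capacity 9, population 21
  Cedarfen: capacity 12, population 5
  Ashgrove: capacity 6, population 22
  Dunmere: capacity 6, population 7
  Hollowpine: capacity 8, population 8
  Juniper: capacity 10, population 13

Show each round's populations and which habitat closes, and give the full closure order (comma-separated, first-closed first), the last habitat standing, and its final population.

Round 1: Ashgrove=22 Cedarfen=5 Dunmere=7 Greywater=21 Hollowpine=8 Juniper=13 → close Ashgrove (overflow 16)
  22÷5 = 4 each, +1 to first 2
Round 2: Cedarfen=10 Dunmere=12 Greywater=25 Hollowpine=12 Juniper=17 → close Greywater (overflow 16)
  25÷4 = 6 each, +1 to first 1
Round 3: Cedarfen=17 Dunmere=18 Hollowpine=18 Juniper=23 → close Juniper (overflow 13)
  23÷3 = 7 each, +1 to first 2
Round 4: Cedarfen=25 Dunmere=26 Hollowpine=25 → close Dunmere (overflow 20)
  26÷2 = 13 each, +1 to first 0
Round 5: Cedarfen=38 Hollowpine=38 → close Hollowpine (overflow 30)
  38÷1 = 38 each, +1 to first 0

Closure order: Ashgrove, Greywater, Juniper, Dunmere, Hollowpine
Last habitat: Cedarfen with 76 animals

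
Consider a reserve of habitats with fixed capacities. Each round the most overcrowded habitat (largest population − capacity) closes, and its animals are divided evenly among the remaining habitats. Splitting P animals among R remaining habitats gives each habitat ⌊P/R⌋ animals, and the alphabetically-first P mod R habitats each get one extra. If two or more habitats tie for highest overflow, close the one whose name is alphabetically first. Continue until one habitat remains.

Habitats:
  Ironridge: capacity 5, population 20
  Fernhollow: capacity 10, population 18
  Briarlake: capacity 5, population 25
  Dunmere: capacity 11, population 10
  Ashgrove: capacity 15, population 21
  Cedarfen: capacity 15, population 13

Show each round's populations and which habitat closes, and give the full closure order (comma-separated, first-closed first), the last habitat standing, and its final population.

Closure order: Briarlake, Ironridge, Fernhollow, Ashgrove, Cedarfen
Last habitat: Dunmere with 107 animals

Round 1: Ashgrove=21 Briarlake=25 Cedarfen=13 Dunmere=10 Fernhollow=18 Ironridge=20 → close Briarlake (overflow 20)
  25÷5 = 5 each, +1 to first 0
Round 2: Ashgrove=26 Cedarfen=18 Dunmere=15 Fernhollow=23 Ironridge=25 → close Ironridge (overflow 20)
  25÷4 = 6 each, +1 to first 1
Round 3: Ashgrove=33 Cedarfen=24 Dunmere=21 Fernhollow=29 → close Fernhollow (overflow 19)
  29÷3 = 9 each, +1 to first 2
Round 4: Ashgrove=43 Cedarfen=34 Dunmere=30 → close Ashgrove (overflow 28)
  43÷2 = 21 each, +1 to first 1
Round 5: Cedarfen=56 Dunmere=51 → close Cedarfen (overflow 41)
  56÷1 = 56 each, +1 to first 0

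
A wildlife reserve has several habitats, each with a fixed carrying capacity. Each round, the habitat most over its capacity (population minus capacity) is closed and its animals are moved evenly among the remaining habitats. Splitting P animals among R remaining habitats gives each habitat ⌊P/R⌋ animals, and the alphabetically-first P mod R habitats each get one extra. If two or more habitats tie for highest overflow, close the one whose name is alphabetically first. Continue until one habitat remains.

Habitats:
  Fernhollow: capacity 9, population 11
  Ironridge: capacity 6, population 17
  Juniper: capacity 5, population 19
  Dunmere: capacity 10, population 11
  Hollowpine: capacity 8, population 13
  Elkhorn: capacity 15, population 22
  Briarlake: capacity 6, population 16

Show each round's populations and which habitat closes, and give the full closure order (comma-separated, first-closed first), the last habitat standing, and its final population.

Closure order: Juniper, Briarlake, Ironridge, Elkhorn, Hollowpine, Dunmere
Last habitat: Fernhollow with 109 animals

Round 1: Briarlake=16 Dunmere=11 Elkhorn=22 Fernhollow=11 Hollowpine=13 Ironridge=17 Juniper=19 → close Juniper (overflow 14)
  19÷6 = 3 each, +1 to first 1
Round 2: Briarlake=20 Dunmere=14 Elkhorn=25 Fernhollow=14 Hollowpine=16 Ironridge=20 → close Briarlake (overflow 14)
  20÷5 = 4 each, +1 to first 0
Round 3: Dunmere=18 Elkhorn=29 Fernhollow=18 Hollowpine=20 Ironridge=24 → close Ironridge (overflow 18)
  24÷4 = 6 each, +1 to first 0
Round 4: Dunmere=24 Elkhorn=35 Fernhollow=24 Hollowpine=26 → close Elkhorn (overflow 20)
  35÷3 = 11 each, +1 to first 2
Round 5: Dunmere=36 Fernhollow=36 Hollowpine=37 → close Hollowpine (overflow 29)
  37÷2 = 18 each, +1 to first 1
Round 6: Dunmere=55 Fernhollow=54 → close Dunmere (overflow 45)
  55÷1 = 55 each, +1 to first 0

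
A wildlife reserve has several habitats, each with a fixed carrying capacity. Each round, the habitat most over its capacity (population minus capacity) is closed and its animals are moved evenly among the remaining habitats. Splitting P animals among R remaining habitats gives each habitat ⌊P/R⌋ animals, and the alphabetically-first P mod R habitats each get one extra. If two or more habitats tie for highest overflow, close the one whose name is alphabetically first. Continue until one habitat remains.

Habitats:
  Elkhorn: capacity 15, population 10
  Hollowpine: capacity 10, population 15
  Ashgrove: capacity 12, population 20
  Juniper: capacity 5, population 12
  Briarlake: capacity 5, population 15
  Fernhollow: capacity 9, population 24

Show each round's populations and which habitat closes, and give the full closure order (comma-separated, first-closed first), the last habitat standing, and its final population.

Round 1: Ashgrove=20 Briarlake=15 Elkhorn=10 Fernhollow=24 Hollowpine=15 Juniper=12 → close Fernhollow (overflow 15)
  24÷5 = 4 each, +1 to first 4
Round 2: Ashgrove=25 Briarlake=20 Elkhorn=15 Hollowpine=20 Juniper=16 → close Briarlake (overflow 15)
  20÷4 = 5 each, +1 to first 0
Round 3: Ashgrove=30 Elkhorn=20 Hollowpine=25 Juniper=21 → close Ashgrove (overflow 18)
  30÷3 = 10 each, +1 to first 0
Round 4: Elkhorn=30 Hollowpine=35 Juniper=31 → close Juniper (overflow 26)
  31÷2 = 15 each, +1 to first 1
Round 5: Elkhorn=46 Hollowpine=50 → close Hollowpine (overflow 40)
  50÷1 = 50 each, +1 to first 0

Closure order: Fernhollow, Briarlake, Ashgrove, Juniper, Hollowpine
Last habitat: Elkhorn with 96 animals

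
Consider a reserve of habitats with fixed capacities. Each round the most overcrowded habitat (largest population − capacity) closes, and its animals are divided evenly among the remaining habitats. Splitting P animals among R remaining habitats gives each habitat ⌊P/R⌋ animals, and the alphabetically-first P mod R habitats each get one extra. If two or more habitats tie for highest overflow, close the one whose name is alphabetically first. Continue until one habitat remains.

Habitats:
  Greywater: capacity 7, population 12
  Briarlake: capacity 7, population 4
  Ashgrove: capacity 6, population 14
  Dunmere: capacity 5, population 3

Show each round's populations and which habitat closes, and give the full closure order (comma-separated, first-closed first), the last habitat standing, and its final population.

Closure order: Ashgrove, Greywater, Dunmere
Last habitat: Briarlake with 33 animals

Round 1: Ashgrove=14 Briarlake=4 Dunmere=3 Greywater=12 → close Ashgrove (overflow 8)
  14÷3 = 4 each, +1 to first 2
Round 2: Briarlake=9 Dunmere=8 Greywater=16 → close Greywater (overflow 9)
  16÷2 = 8 each, +1 to first 0
Round 3: Briarlake=17 Dunmere=16 → close Dunmere (overflow 11)
  16÷1 = 16 each, +1 to first 0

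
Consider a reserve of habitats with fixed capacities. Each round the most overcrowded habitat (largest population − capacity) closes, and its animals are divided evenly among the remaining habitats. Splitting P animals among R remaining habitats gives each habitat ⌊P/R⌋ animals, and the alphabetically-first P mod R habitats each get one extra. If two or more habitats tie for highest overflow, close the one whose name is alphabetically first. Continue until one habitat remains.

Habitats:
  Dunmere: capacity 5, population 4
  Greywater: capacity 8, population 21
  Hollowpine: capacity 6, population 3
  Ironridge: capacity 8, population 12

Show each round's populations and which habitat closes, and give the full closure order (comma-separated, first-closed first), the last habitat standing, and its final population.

Round 1: Dunmere=4 Greywater=21 Hollowpine=3 Ironridge=12 → close Greywater (overflow 13)
  21÷3 = 7 each, +1 to first 0
Round 2: Dunmere=11 Hollowpine=10 Ironridge=19 → close Ironridge (overflow 11)
  19÷2 = 9 each, +1 to first 1
Round 3: Dunmere=21 Hollowpine=19 → close Dunmere (overflow 16)
  21÷1 = 21 each, +1 to first 0

Closure order: Greywater, Ironridge, Dunmere
Last habitat: Hollowpine with 40 animals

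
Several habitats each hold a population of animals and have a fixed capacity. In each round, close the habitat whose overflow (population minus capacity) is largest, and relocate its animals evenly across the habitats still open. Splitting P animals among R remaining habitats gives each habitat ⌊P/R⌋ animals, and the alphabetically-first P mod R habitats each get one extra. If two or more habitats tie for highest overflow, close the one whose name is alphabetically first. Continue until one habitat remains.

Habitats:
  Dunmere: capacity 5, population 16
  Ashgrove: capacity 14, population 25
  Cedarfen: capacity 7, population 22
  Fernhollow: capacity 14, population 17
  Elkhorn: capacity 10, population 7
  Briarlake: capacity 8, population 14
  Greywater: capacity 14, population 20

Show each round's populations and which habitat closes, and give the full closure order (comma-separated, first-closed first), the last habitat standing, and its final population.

Round 1: Ashgrove=25 Briarlake=14 Cedarfen=22 Dunmere=16 Elkhorn=7 Fernhollow=17 Greywater=20 → close Cedarfen (overflow 15)
  22÷6 = 3 each, +1 to first 4
Round 2: Ashgrove=29 Briarlake=18 Dunmere=20 Elkhorn=11 Fernhollow=20 Greywater=23 → close Ashgrove (overflow 15)
  29÷5 = 5 each, +1 to first 4
Round 3: Briarlake=24 Dunmere=26 Elkhorn=17 Fernhollow=26 Greywater=28 → close Dunmere (overflow 21)
  26÷4 = 6 each, +1 to first 2
Round 4: Briarlake=31 Elkhorn=24 Fernhollow=32 Greywater=34 → close Briarlake (overflow 23)
  31÷3 = 10 each, +1 to first 1
Round 5: Elkhorn=35 Fernhollow=42 Greywater=44 → close Greywater (overflow 30)
  44÷2 = 22 each, +1 to first 0
Round 6: Elkhorn=57 Fernhollow=64 → close Fernhollow (overflow 50)
  64÷1 = 64 each, +1 to first 0

Closure order: Cedarfen, Ashgrove, Dunmere, Briarlake, Greywater, Fernhollow
Last habitat: Elkhorn with 121 animals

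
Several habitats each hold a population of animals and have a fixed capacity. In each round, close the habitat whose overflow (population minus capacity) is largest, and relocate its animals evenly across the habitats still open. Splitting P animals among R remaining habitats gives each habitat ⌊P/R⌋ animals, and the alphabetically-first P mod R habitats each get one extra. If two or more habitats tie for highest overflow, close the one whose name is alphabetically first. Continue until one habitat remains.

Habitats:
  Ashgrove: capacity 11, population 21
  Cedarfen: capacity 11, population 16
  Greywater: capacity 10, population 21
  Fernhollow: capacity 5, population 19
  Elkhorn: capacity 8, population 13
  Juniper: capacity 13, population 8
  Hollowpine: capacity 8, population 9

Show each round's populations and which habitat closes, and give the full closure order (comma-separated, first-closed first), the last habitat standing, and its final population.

Round 1: Ashgrove=21 Cedarfen=16 Elkhorn=13 Fernhollow=19 Greywater=21 Hollowpine=9 Juniper=8 → close Fernhollow (overflow 14)
  19÷6 = 3 each, +1 to first 1
Round 2: Ashgrove=25 Cedarfen=19 Elkhorn=16 Greywater=24 Hollowpine=12 Juniper=11 → close Ashgrove (overflow 14)
  25÷5 = 5 each, +1 to first 0
Round 3: Cedarfen=24 Elkhorn=21 Greywater=29 Hollowpine=17 Juniper=16 → close Greywater (overflow 19)
  29÷4 = 7 each, +1 to first 1
Round 4: Cedarfen=32 Elkhorn=28 Hollowpine=24 Juniper=23 → close Cedarfen (overflow 21)
  32÷3 = 10 each, +1 to first 2
Round 5: Elkhorn=39 Hollowpine=35 Juniper=33 → close Elkhorn (overflow 31)
  39÷2 = 19 each, +1 to first 1
Round 6: Hollowpine=55 Juniper=52 → close Hollowpine (overflow 47)
  55÷1 = 55 each, +1 to first 0

Closure order: Fernhollow, Ashgrove, Greywater, Cedarfen, Elkhorn, Hollowpine
Last habitat: Juniper with 107 animals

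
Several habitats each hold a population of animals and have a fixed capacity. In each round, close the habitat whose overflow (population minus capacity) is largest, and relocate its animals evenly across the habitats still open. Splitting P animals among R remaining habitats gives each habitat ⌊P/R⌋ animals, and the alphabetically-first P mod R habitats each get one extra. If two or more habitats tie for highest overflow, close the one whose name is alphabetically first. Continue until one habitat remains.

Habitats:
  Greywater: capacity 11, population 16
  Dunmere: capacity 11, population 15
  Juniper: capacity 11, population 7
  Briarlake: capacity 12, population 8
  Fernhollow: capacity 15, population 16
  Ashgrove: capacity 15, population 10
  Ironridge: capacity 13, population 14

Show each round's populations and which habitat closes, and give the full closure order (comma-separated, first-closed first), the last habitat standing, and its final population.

Closure order: Greywater, Dunmere, Fernhollow, Ironridge, Ashgrove, Briarlake
Last habitat: Juniper with 86 animals

Round 1: Ashgrove=10 Briarlake=8 Dunmere=15 Fernhollow=16 Greywater=16 Ironridge=14 Juniper=7 → close Greywater (overflow 5)
  16÷6 = 2 each, +1 to first 4
Round 2: Ashgrove=13 Briarlake=11 Dunmere=18 Fernhollow=19 Ironridge=16 Juniper=9 → close Dunmere (overflow 7)
  18÷5 = 3 each, +1 to first 3
Round 3: Ashgrove=17 Briarlake=15 Fernhollow=23 Ironridge=19 Juniper=12 → close Fernhollow (overflow 8)
  23÷4 = 5 each, +1 to first 3
Round 4: Ashgrove=23 Briarlake=21 Ironridge=25 Juniper=17 → close Ironridge (overflow 12)
  25÷3 = 8 each, +1 to first 1
Round 5: Ashgrove=32 Briarlake=29 Juniper=25 → close Ashgrove (overflow 17)
  32÷2 = 16 each, +1 to first 0
Round 6: Briarlake=45 Juniper=41 → close Briarlake (overflow 33)
  45÷1 = 45 each, +1 to first 0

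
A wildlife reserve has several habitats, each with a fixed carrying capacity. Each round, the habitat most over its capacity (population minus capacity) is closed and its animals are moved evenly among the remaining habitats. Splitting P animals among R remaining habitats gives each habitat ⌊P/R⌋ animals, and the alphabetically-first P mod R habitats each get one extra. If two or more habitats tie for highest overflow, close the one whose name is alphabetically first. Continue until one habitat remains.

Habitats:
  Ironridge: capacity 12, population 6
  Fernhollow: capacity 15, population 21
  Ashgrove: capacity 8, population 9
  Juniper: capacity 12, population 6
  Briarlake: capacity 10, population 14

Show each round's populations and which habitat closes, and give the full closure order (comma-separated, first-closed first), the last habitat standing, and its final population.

Closure order: Fernhollow, Briarlake, Ashgrove, Ironridge
Last habitat: Juniper with 56 animals

Round 1: Ashgrove=9 Briarlake=14 Fernhollow=21 Ironridge=6 Juniper=6 → close Fernhollow (overflow 6)
  21÷4 = 5 each, +1 to first 1
Round 2: Ashgrove=15 Briarlake=19 Ironridge=11 Juniper=11 → close Briarlake (overflow 9)
  19÷3 = 6 each, +1 to first 1
Round 3: Ashgrove=22 Ironridge=17 Juniper=17 → close Ashgrove (overflow 14)
  22÷2 = 11 each, +1 to first 0
Round 4: Ironridge=28 Juniper=28 → close Ironridge (overflow 16)
  28÷1 = 28 each, +1 to first 0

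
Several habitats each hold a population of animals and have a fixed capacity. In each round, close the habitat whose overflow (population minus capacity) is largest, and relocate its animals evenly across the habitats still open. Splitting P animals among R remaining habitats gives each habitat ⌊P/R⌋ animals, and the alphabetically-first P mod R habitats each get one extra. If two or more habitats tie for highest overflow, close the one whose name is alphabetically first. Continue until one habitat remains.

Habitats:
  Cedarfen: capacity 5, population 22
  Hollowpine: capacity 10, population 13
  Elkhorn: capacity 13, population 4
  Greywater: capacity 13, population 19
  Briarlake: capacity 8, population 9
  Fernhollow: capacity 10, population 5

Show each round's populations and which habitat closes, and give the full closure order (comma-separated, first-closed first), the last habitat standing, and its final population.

Closure order: Cedarfen, Greywater, Briarlake, Hollowpine, Fernhollow
Last habitat: Elkhorn with 72 animals

Round 1: Briarlake=9 Cedarfen=22 Elkhorn=4 Fernhollow=5 Greywater=19 Hollowpine=13 → close Cedarfen (overflow 17)
  22÷5 = 4 each, +1 to first 2
Round 2: Briarlake=14 Elkhorn=9 Fernhollow=9 Greywater=23 Hollowpine=17 → close Greywater (overflow 10)
  23÷4 = 5 each, +1 to first 3
Round 3: Briarlake=20 Elkhorn=15 Fernhollow=15 Hollowpine=22 → close Briarlake (overflow 12)
  20÷3 = 6 each, +1 to first 2
Round 4: Elkhorn=22 Fernhollow=22 Hollowpine=28 → close Hollowpine (overflow 18)
  28÷2 = 14 each, +1 to first 0
Round 5: Elkhorn=36 Fernhollow=36 → close Fernhollow (overflow 26)
  36÷1 = 36 each, +1 to first 0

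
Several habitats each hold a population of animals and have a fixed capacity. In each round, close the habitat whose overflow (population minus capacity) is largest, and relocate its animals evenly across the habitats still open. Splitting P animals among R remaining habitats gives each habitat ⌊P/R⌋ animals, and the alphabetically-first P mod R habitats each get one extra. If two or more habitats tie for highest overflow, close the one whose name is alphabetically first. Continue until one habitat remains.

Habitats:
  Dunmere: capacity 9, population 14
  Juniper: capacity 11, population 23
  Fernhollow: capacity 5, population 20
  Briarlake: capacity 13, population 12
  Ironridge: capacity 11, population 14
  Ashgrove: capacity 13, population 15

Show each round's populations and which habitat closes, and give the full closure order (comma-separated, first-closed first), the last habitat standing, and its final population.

Closure order: Fernhollow, Juniper, Dunmere, Ashgrove, Ironridge
Last habitat: Briarlake with 98 animals

Round 1: Ashgrove=15 Briarlake=12 Dunmere=14 Fernhollow=20 Ironridge=14 Juniper=23 → close Fernhollow (overflow 15)
  20÷5 = 4 each, +1 to first 0
Round 2: Ashgrove=19 Briarlake=16 Dunmere=18 Ironridge=18 Juniper=27 → close Juniper (overflow 16)
  27÷4 = 6 each, +1 to first 3
Round 3: Ashgrove=26 Briarlake=23 Dunmere=25 Ironridge=24 → close Dunmere (overflow 16)
  25÷3 = 8 each, +1 to first 1
Round 4: Ashgrove=35 Briarlake=31 Ironridge=32 → close Ashgrove (overflow 22)
  35÷2 = 17 each, +1 to first 1
Round 5: Briarlake=49 Ironridge=49 → close Ironridge (overflow 38)
  49÷1 = 49 each, +1 to first 0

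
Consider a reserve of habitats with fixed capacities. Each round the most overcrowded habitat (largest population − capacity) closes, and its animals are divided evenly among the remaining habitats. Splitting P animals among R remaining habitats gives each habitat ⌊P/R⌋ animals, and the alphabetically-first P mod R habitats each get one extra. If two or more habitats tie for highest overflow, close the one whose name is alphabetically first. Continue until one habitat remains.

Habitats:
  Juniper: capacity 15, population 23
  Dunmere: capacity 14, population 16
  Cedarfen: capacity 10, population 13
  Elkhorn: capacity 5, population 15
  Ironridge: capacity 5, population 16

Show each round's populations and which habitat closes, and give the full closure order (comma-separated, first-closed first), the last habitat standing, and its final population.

Closure order: Ironridge, Elkhorn, Juniper, Cedarfen
Last habitat: Dunmere with 83 animals

Round 1: Cedarfen=13 Dunmere=16 Elkhorn=15 Ironridge=16 Juniper=23 → close Ironridge (overflow 11)
  16÷4 = 4 each, +1 to first 0
Round 2: Cedarfen=17 Dunmere=20 Elkhorn=19 Juniper=27 → close Elkhorn (overflow 14)
  19÷3 = 6 each, +1 to first 1
Round 3: Cedarfen=24 Dunmere=26 Juniper=33 → close Juniper (overflow 18)
  33÷2 = 16 each, +1 to first 1
Round 4: Cedarfen=41 Dunmere=42 → close Cedarfen (overflow 31)
  41÷1 = 41 each, +1 to first 0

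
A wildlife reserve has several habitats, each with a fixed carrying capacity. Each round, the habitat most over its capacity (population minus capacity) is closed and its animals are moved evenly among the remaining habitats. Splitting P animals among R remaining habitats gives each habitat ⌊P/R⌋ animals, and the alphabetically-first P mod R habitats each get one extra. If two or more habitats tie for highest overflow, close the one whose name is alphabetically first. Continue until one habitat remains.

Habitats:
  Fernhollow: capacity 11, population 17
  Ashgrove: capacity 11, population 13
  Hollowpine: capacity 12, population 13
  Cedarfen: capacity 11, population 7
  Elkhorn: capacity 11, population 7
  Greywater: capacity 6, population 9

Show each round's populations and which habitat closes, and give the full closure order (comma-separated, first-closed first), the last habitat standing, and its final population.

Round 1: Ashgrove=13 Cedarfen=7 Elkhorn=7 Fernhollow=17 Greywater=9 Hollowpine=13 → close Fernhollow (overflow 6)
  17÷5 = 3 each, +1 to first 2
Round 2: Ashgrove=17 Cedarfen=11 Elkhorn=10 Greywater=12 Hollowpine=16 → close Ashgrove (overflow 6)
  17÷4 = 4 each, +1 to first 1
Round 3: Cedarfen=16 Elkhorn=14 Greywater=16 Hollowpine=20 → close Greywater (overflow 10)
  16÷3 = 5 each, +1 to first 1
Round 4: Cedarfen=22 Elkhorn=19 Hollowpine=25 → close Hollowpine (overflow 13)
  25÷2 = 12 each, +1 to first 1
Round 5: Cedarfen=35 Elkhorn=31 → close Cedarfen (overflow 24)
  35÷1 = 35 each, +1 to first 0

Closure order: Fernhollow, Ashgrove, Greywater, Hollowpine, Cedarfen
Last habitat: Elkhorn with 66 animals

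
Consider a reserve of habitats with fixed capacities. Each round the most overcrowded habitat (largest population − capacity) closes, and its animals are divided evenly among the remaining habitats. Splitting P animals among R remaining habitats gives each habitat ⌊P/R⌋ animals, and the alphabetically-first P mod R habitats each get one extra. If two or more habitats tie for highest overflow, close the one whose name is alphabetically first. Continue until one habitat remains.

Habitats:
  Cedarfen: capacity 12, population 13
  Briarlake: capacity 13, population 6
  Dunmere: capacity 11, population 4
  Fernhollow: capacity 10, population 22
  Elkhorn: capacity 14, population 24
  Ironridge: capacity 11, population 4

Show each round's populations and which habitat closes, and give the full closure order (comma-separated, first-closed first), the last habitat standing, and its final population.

Round 1: Briarlake=6 Cedarfen=13 Dunmere=4 Elkhorn=24 Fernhollow=22 Ironridge=4 → close Fernhollow (overflow 12)
  22÷5 = 4 each, +1 to first 2
Round 2: Briarlake=11 Cedarfen=18 Dunmere=8 Elkhorn=28 Ironridge=8 → close Elkhorn (overflow 14)
  28÷4 = 7 each, +1 to first 0
Round 3: Briarlake=18 Cedarfen=25 Dunmere=15 Ironridge=15 → close Cedarfen (overflow 13)
  25÷3 = 8 each, +1 to first 1
Round 4: Briarlake=27 Dunmere=23 Ironridge=23 → close Briarlake (overflow 14)
  27÷2 = 13 each, +1 to first 1
Round 5: Dunmere=37 Ironridge=36 → close Dunmere (overflow 26)
  37÷1 = 37 each, +1 to first 0

Closure order: Fernhollow, Elkhorn, Cedarfen, Briarlake, Dunmere
Last habitat: Ironridge with 73 animals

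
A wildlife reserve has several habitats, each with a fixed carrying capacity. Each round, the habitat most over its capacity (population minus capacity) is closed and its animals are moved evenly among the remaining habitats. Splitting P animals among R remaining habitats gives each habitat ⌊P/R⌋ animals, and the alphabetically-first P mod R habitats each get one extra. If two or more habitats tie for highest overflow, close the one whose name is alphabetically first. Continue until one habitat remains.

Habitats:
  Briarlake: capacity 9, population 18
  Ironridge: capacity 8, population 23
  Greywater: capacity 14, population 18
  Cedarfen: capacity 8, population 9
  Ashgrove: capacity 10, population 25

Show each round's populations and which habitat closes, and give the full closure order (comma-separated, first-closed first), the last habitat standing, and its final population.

Closure order: Ashgrove, Ironridge, Briarlake, Greywater
Last habitat: Cedarfen with 93 animals

Round 1: Ashgrove=25 Briarlake=18 Cedarfen=9 Greywater=18 Ironridge=23 → close Ashgrove (overflow 15)
  25÷4 = 6 each, +1 to first 1
Round 2: Briarlake=25 Cedarfen=15 Greywater=24 Ironridge=29 → close Ironridge (overflow 21)
  29÷3 = 9 each, +1 to first 2
Round 3: Briarlake=35 Cedarfen=25 Greywater=33 → close Briarlake (overflow 26)
  35÷2 = 17 each, +1 to first 1
Round 4: Cedarfen=43 Greywater=50 → close Greywater (overflow 36)
  50÷1 = 50 each, +1 to first 0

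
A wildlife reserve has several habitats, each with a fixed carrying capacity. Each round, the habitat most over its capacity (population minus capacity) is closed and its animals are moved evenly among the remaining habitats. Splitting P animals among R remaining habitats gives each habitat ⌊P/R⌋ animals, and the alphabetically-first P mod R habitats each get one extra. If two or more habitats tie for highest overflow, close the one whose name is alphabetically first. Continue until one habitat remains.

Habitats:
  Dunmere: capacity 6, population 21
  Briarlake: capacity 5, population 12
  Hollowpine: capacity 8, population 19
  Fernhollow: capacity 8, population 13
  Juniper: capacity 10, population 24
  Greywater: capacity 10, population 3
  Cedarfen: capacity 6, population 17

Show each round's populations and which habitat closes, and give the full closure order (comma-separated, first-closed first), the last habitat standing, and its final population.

Closure order: Dunmere, Juniper, Cedarfen, Hollowpine, Briarlake, Fernhollow
Last habitat: Greywater with 109 animals

Round 1: Briarlake=12 Cedarfen=17 Dunmere=21 Fernhollow=13 Greywater=3 Hollowpine=19 Juniper=24 → close Dunmere (overflow 15)
  21÷6 = 3 each, +1 to first 3
Round 2: Briarlake=16 Cedarfen=21 Fernhollow=17 Greywater=6 Hollowpine=22 Juniper=27 → close Juniper (overflow 17)
  27÷5 = 5 each, +1 to first 2
Round 3: Briarlake=22 Cedarfen=27 Fernhollow=22 Greywater=11 Hollowpine=27 → close Cedarfen (overflow 21)
  27÷4 = 6 each, +1 to first 3
Round 4: Briarlake=29 Fernhollow=29 Greywater=18 Hollowpine=33 → close Hollowpine (overflow 25)
  33÷3 = 11 each, +1 to first 0
Round 5: Briarlake=40 Fernhollow=40 Greywater=29 → close Briarlake (overflow 35)
  40÷2 = 20 each, +1 to first 0
Round 6: Fernhollow=60 Greywater=49 → close Fernhollow (overflow 52)
  60÷1 = 60 each, +1 to first 0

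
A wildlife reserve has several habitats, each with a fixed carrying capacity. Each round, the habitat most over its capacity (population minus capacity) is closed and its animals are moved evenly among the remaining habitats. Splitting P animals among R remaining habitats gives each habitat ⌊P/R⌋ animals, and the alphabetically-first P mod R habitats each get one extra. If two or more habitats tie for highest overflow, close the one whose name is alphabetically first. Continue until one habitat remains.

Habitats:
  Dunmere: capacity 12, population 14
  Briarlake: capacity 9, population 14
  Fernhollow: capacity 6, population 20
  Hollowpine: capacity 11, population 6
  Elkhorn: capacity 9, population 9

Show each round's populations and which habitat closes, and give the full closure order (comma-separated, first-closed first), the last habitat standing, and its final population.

Round 1: Briarlake=14 Dunmere=14 Elkhorn=9 Fernhollow=20 Hollowpine=6 → close Fernhollow (overflow 14)
  20÷4 = 5 each, +1 to first 0
Round 2: Briarlake=19 Dunmere=19 Elkhorn=14 Hollowpine=11 → close Briarlake (overflow 10)
  19÷3 = 6 each, +1 to first 1
Round 3: Dunmere=26 Elkhorn=20 Hollowpine=17 → close Dunmere (overflow 14)
  26÷2 = 13 each, +1 to first 0
Round 4: Elkhorn=33 Hollowpine=30 → close Elkhorn (overflow 24)
  33÷1 = 33 each, +1 to first 0

Closure order: Fernhollow, Briarlake, Dunmere, Elkhorn
Last habitat: Hollowpine with 63 animals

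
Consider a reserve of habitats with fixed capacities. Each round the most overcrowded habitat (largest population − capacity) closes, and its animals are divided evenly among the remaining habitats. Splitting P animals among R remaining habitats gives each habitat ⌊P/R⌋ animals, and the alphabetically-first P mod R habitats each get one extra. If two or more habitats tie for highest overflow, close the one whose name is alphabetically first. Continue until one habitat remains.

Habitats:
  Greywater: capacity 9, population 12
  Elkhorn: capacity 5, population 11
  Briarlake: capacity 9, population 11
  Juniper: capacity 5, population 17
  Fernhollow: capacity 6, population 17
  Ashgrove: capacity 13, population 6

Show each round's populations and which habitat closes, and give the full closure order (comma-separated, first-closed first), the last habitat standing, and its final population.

Closure order: Juniper, Fernhollow, Elkhorn, Briarlake, Greywater
Last habitat: Ashgrove with 74 animals

Round 1: Ashgrove=6 Briarlake=11 Elkhorn=11 Fernhollow=17 Greywater=12 Juniper=17 → close Juniper (overflow 12)
  17÷5 = 3 each, +1 to first 2
Round 2: Ashgrove=10 Briarlake=15 Elkhorn=14 Fernhollow=20 Greywater=15 → close Fernhollow (overflow 14)
  20÷4 = 5 each, +1 to first 0
Round 3: Ashgrove=15 Briarlake=20 Elkhorn=19 Greywater=20 → close Elkhorn (overflow 14)
  19÷3 = 6 each, +1 to first 1
Round 4: Ashgrove=22 Briarlake=26 Greywater=26 → close Briarlake (overflow 17)
  26÷2 = 13 each, +1 to first 0
Round 5: Ashgrove=35 Greywater=39 → close Greywater (overflow 30)
  39÷1 = 39 each, +1 to first 0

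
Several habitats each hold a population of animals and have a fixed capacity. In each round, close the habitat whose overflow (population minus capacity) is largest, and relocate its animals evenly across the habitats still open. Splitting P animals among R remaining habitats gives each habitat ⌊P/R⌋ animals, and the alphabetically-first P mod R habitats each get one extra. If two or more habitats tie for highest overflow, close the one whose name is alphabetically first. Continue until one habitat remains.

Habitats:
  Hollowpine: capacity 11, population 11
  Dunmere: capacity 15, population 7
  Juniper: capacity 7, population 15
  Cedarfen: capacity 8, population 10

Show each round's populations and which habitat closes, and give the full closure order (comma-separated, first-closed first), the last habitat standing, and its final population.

Closure order: Juniper, Cedarfen, Hollowpine
Last habitat: Dunmere with 43 animals

Round 1: Cedarfen=10 Dunmere=7 Hollowpine=11 Juniper=15 → close Juniper (overflow 8)
  15÷3 = 5 each, +1 to first 0
Round 2: Cedarfen=15 Dunmere=12 Hollowpine=16 → close Cedarfen (overflow 7)
  15÷2 = 7 each, +1 to first 1
Round 3: Dunmere=20 Hollowpine=23 → close Hollowpine (overflow 12)
  23÷1 = 23 each, +1 to first 0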